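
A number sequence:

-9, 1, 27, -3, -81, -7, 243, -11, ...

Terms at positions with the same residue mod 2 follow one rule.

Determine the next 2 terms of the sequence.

The terms cycle through 2 interleaved subsequences.
Subsequence A is -9, 27, -81, 243, which is geometric, ×-3 each step.
Subsequence B is 1, -3, -7, -11, which is arithmetic, step −4.
Position 9 falls in subsequence A as its term 5, giving -729.
Term 10 comes from subsequence B (its 5th entry): -15.

-729, -15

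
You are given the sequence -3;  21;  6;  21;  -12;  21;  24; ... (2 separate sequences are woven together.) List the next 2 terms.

21, -48

Split by position mod 2 into 2 tracks.
Track A = -3, 6, -12, 24: multiplying by -2 each time.
Track B = 21, 21, 21: constant 21.
Position 8 → track B, term 4 = 21.
Position 9 falls in track A as its term 5, giving -48.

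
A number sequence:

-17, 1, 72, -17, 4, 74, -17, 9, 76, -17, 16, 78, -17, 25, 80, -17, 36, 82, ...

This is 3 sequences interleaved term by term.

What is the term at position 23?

Taking every 3rd term gives 3 separate tracks.
Stream A: -17, -17, -17, -17, -17, -17. The constant sequence -17.
Stream B: 1, 4, 9, 16, 25, 36. The squares 1², 2², 3², ….
Stream C: 72, 74, 76, 78, 80, 82. Arithmetic, step +2.
The 23rd slot belongs to stream B; its 8th term is 64.

64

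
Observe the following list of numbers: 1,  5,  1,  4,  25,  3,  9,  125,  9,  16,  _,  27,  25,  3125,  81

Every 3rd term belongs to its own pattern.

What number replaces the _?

625

Taking every 3rd term gives 3 separate tracks.
Track A = 1, 4, 9, 16, 25: the squares 1², 2², 3², ….
Track B = 5, 25, 125, ?, 3125: geometric with ratio 5.
Track C = 1, 3, 9, 27, 81: successive powers of 3.
Track B's pattern makes the blank 625.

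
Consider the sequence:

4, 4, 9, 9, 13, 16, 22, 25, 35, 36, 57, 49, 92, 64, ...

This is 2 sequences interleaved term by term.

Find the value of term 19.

390

Positions 1, 3, 5, … form one subsequence and positions 2, 4, 6, … form another.
Track A = 4, 9, 13, 22, 35, 57, 92: each term equals the sum of the previous two.
Track B = 4, 9, 16, 25, 36, 49, 64: the squares 2², 3², 4², ….
Position 19 → track A, term 10 = 390.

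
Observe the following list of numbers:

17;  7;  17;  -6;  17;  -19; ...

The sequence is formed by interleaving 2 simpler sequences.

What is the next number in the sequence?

17

Taking every 2nd term gives 2 separate tracks.
Stream A: 17, 17, 17. Always 17.
Stream B: 7, -6, -19. Linear: a_n = 20 − 13·n.
Position 7 falls in stream A as its term 4, giving 17.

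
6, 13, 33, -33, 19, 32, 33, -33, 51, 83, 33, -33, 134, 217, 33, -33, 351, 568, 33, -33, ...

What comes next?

919

Positions follow the repeating pattern AABB; grouping by letter gives 2 tracks.
Stream A: 6, 13, 19, 32, 51, 83, 134, 217, 351, 568 — Fibonacci-style (each term is the sum of the two before it).
Stream B: 33, -33, 33, -33, 33, -33, 33, -33, 33, -33 — oscillating between 33 and -33.
Position 21 → stream A, term 11 = 919.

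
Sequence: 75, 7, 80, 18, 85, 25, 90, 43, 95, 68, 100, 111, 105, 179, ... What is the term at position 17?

Odd-indexed and even-indexed terms follow separate rules.
Subsequence A: 75, 80, 85, 90, 95, 100, 105. Linear: a_n = 70 + 5·n.
Subsequence B: 7, 18, 25, 43, 68, 111, 179. A Fibonacci-like recurrence a_n = a_{n-1} + a_{n-2}.
Position 17 falls in subsequence A as its term 9, giving 115.

115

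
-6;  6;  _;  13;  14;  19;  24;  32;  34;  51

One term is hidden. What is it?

4

Taking every 2nd term gives 2 separate tracks.
Track A: -6, ?, 14, 24, 34 — arithmetic with common difference +10.
Track B: 6, 13, 19, 32, 51 — Fibonacci-style (each term is the sum of the two before it).
The gap is track A's term 2; the rule gives 4.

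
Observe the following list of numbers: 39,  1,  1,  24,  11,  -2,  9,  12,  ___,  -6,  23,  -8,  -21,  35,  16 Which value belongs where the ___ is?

Split by position mod 3: positions 1, 4, 7, … form one track, and each other residue class forms its own.
Stream A: 39, 24, 9, -6, -21 — arithmetic with common difference −15.
Stream B: 1, 11, 12, 23, 35 — a Fibonacci-like recurrence a_n = a_{n-1} + a_{n-2}.
Stream C: 1, -2, ?, -8, 16 — geometric with ratio -2.
Stream C's pattern makes the blank 4.

4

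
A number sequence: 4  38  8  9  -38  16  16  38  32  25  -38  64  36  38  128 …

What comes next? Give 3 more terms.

49, -38, 256

Split by position mod 3: positions 1, 4, 7, … form one track, and each other residue class forms its own.
Stream A: 4, 9, 16, 25, 36. Consecutive squares n² from n = 2.
Stream B: 38, -38, 38, -38, 38. The oscillation 38·(−1)^(n+1).
Stream C: 8, 16, 32, 64, 128. Multiplying by 2 each time.
Position 16 → stream A, term 6 = 49.
The 17th slot belongs to stream B; its 6th term is -38.
Position 18 → stream C, term 6 = 256.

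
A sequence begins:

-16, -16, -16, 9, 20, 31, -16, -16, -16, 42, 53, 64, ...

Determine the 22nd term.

108

The slot pattern repeats as AAABBB (period 6), so there are 2 interleaved tracks.
Track A: -16, -16, -16, -16, -16, -16. Constant -16.
Track B: 9, 20, 31, 42, 53, 64. Adding 11 each time.
Term 22 comes from track B (its 10th entry): 108.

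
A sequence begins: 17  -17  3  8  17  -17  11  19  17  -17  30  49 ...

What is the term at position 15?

Reading positions in blocks of 4 reveals the pattern AABB — 2 tracks woven together.
Track A = 17, -17, 17, -17, 17, -17: oscillating between 17 and -17.
Track B = 3, 8, 11, 19, 30, 49: a Fibonacci-like recurrence a_n = a_{n-1} + a_{n-2}.
Position 15 falls in track B as its term 7, giving 79.

79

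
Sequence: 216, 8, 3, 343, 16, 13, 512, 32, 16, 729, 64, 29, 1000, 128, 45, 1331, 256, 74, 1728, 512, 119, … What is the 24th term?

193

Split by position mod 3: positions 1, 4, 7, … form one track, and each other residue class forms its own.
Track A: 216, 343, 512, 729, 1000, 1331, 1728. Perfect cubes starting at 6³.
Track B: 8, 16, 32, 64, 128, 256, 512. Powers of 2.
Track C: 3, 13, 16, 29, 45, 74, 119. Fibonacci-style (each term is the sum of the two before it).
Position 24 → track C, term 8 = 193.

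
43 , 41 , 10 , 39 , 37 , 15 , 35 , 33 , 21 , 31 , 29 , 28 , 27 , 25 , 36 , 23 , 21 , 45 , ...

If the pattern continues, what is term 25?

The slot pattern repeats as AAB (period 3), so there are 2 interleaved tracks.
Track A: 43, 41, 39, 37, 35, 33, 31, 29, 27, 25, 23, 21 — arithmetic with common difference −2.
Track B: 10, 15, 21, 28, 36, 45 — triangular numbers starting at T_4.
The 25th slot belongs to track A; its 17th term is 11.

11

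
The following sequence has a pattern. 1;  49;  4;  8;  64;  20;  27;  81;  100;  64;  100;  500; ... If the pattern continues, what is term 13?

Split by position mod 3 into 3 tracks.
Track A = 1, 8, 27, 64: the cubes 1³, 2³, 3³, ….
Track B = 49, 64, 81, 100: consecutive squares n² from n = 7.
Track C = 4, 20, 100, 500: geometric with ratio 5.
The 13th slot belongs to track A; its 5th term is 125.

125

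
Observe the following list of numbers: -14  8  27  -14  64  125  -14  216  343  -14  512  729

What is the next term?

Positions follow the repeating pattern ABB; grouping by letter gives 2 tracks.
Stream A = -14, -14, -14, -14: constant -14.
Stream B = 8, 27, 64, 125, 216, 343, 512, 729: consecutive cubes n³ from n = 2.
The 13th slot belongs to stream A; its 5th term is -14.

-14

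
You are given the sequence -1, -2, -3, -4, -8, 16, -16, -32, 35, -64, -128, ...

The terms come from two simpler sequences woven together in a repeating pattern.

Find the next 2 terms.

The slot pattern repeats as AAB (period 3), so there are 2 interleaved tracks.
Track A = -1, -2, -4, -8, -16, -32, -64, -128: a geometric progression (common ratio 2).
Track B = -3, 16, 35: arithmetic with common difference +19.
The 12th slot belongs to track B; its 4th term is 54.
Term 13 comes from track A (its 9th entry): -256.

54, -256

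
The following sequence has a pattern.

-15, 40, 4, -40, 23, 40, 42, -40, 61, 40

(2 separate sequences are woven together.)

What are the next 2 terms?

Split by position mod 2 into 2 tracks.
Stream A = -15, 4, 23, 42, 61: arithmetic with common difference +19.
Stream B = 40, -40, 40, -40, 40: alternating ±40.
Position 11 → stream A, term 6 = 80.
The 12th slot belongs to stream B; its 6th term is -40.

80, -40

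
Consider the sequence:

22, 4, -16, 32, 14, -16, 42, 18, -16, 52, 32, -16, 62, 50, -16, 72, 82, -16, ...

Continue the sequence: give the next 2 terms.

Split by position mod 3: positions 1, 4, 7, … form one track, and each other residue class forms its own.
Track A is 22, 32, 42, 52, 62, 72, which is arithmetic with common difference +10.
Track B is 4, 14, 18, 32, 50, 82, which is each term equals the sum of the previous two.
Track C is -16, -16, -16, -16, -16, -16, which is the constant sequence -16.
Position 19 → track A, term 7 = 82.
Position 20 falls in track B as its term 7, giving 132.

82, 132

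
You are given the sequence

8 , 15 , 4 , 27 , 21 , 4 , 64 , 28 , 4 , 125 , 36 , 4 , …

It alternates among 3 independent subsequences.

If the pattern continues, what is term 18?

4

Taking every 3rd term gives 3 separate tracks.
Stream A: 8, 27, 64, 125. Perfect cubes starting at 2³.
Stream B: 15, 21, 28, 36. The triangular numbers T_5, T_6, ….
Stream C: 4, 4, 4, 4. Always 4.
Position 18 falls in stream C as its term 6, giving 4.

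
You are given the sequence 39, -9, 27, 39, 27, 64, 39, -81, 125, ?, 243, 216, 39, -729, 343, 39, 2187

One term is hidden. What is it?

The terms cycle through 3 interleaved subsequences.
Track A = 39, 39, 39, ?, 39, 39: the constant sequence 39.
Track B = -9, 27, -81, 243, -729, 2187: a geometric progression (common ratio -3).
Track C = 27, 64, 125, 216, 343: perfect cubes starting at 3³.
Track A's pattern makes the blank 39.

39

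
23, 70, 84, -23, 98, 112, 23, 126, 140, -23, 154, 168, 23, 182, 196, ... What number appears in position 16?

-23

The slot pattern repeats as ABB (period 3), so there are 2 interleaved tracks.
Subsequence A: 23, -23, 23, -23, 23 (the oscillation 23·(−1)^(n+1)).
Subsequence B: 70, 84, 98, 112, 126, 140, 154, 168, 182, 196 (adding 14 each time).
Position 16 falls in subsequence A as its term 6, giving -23.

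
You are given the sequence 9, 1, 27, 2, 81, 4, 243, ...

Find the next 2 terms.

8, 729

Odd-indexed and even-indexed terms follow separate rules.
Subsequence A is 9, 27, 81, 243, which is geometric, ×3 each step.
Subsequence B is 1, 2, 4, which is powers 2^0, 2^1, 2^2, ….
Position 8 → subsequence B, term 4 = 8.
Position 9 falls in subsequence A as its term 5, giving 729.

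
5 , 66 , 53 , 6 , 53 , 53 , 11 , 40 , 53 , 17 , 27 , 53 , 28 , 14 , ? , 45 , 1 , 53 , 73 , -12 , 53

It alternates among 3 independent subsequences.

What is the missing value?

53

The terms cycle through 3 interleaved subsequences.
Stream A is 5, 6, 11, 17, 28, 45, 73, which is Fibonacci-style (each term is the sum of the two before it).
Stream B is 66, 53, 40, 27, 14, 1, -12, which is subtracting 13 each time.
Stream C is 53, 53, 53, 53, ?, 53, 53, which is always 53.
Filling stream C at index 5 by its rule yields 53.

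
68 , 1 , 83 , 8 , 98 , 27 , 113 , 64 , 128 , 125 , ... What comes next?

The terms cycle through 2 interleaved subsequences.
Track A is 68, 83, 98, 113, 128, which is adding 15 each time.
Track B is 1, 8, 27, 64, 125, which is consecutive cubes n³ from n = 1.
Term 11 comes from track A (its 6th entry): 143.

143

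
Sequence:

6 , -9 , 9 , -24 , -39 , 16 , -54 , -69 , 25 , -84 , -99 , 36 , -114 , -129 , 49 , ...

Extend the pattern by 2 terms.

The slot pattern repeats as AAB (period 3), so there are 2 interleaved tracks.
Stream A is 6, -9, -24, -39, -54, -69, -84, -99, -114, -129, which is arithmetic with common difference −15.
Stream B is 9, 16, 25, 36, 49, which is consecutive squares n² from n = 3.
The 16th slot belongs to stream A; its 11th term is -144.
Term 17 comes from stream A (its 12th entry): -159.

-144, -159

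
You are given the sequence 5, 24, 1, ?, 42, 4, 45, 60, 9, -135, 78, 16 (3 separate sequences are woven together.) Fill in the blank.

-15

Read the sequence 3 terms at a time; column i is its own pattern.
Track A is 5, ?, 45, -135, which is geometric with ratio -3.
Track B is 24, 42, 60, 78, which is arithmetic, step +18.
Track C is 1, 4, 9, 16, which is perfect squares starting at 1².
Filling track A at index 2 by its rule yields -15.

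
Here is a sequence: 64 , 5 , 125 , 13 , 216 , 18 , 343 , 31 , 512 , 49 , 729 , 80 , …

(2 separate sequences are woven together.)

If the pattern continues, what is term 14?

Positions 1, 3, 5, … form one subsequence and positions 2, 4, 6, … form another.
Stream A: 64, 125, 216, 343, 512, 729 — perfect cubes starting at 4³.
Stream B: 5, 13, 18, 31, 49, 80 — each term equals the sum of the previous two.
Position 14 → stream B, term 7 = 129.

129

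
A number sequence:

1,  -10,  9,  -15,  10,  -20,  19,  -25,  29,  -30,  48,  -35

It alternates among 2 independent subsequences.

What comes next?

77

Split by position mod 2 into 2 tracks.
Track A: 1, 9, 10, 19, 29, 48. A Fibonacci-like recurrence a_n = a_{n-1} + a_{n-2}.
Track B: -10, -15, -20, -25, -30, -35. Subtracting 5 each time.
Position 13 falls in track A as its term 7, giving 77.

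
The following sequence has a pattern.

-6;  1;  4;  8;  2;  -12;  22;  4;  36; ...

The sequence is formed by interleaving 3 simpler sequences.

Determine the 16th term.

Split by position mod 3: positions 1, 4, 7, … form one track, and each other residue class forms its own.
Track A is -6, 8, 22, which is arithmetic with common difference +14.
Track B is 1, 2, 4, which is successive powers of 2.
Track C is 4, -12, 36, which is geometric, ×-3 each step.
Term 16 comes from track A (its 6th entry): 64.

64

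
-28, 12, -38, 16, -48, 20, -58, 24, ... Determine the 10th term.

Split by position mod 2 into 2 tracks.
Stream A: -28, -38, -48, -58 (subtracting 10 each time).
Stream B: 12, 16, 20, 24 (arithmetic with common difference +4).
Position 10 → stream B, term 5 = 28.

28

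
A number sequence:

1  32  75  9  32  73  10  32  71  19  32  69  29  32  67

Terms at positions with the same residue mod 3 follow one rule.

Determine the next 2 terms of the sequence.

Taking every 3rd term gives 3 separate tracks.
Track A: 1, 9, 10, 19, 29 — Fibonacci-style (each term is the sum of the two before it).
Track B: 32, 32, 32, 32, 32 — constant 32.
Track C: 75, 73, 71, 69, 67 — arithmetic with common difference −2.
Term 16 comes from track A (its 6th entry): 48.
The 17th slot belongs to track B; its 6th term is 32.

48, 32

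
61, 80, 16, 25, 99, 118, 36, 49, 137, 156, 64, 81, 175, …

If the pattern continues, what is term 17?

Reading positions in blocks of 4 reveals the pattern AABB — 2 tracks woven together.
Stream A = 61, 80, 99, 118, 137, 156, 175: linear: a_n = 42 + 19·n.
Stream B = 16, 25, 36, 49, 64, 81: the squares 4², 5², 6², ….
Position 17 falls in stream A as its term 9, giving 213.

213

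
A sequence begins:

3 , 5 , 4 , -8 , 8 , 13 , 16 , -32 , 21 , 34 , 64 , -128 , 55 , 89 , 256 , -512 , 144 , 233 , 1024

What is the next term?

-2048

The slot pattern repeats as AABB (period 4), so there are 2 interleaved tracks.
Stream A: 3, 5, 8, 13, 21, 34, 55, 89, 144, 233 — Fibonacci-style (each term is the sum of the two before it).
Stream B: 4, -8, 16, -32, 64, -128, 256, -512, 1024 — geometric, ×-2 each step.
Term 20 comes from stream B (its 10th entry): -2048.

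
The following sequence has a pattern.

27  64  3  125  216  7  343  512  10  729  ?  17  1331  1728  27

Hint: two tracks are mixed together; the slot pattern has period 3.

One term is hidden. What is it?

1000

The slot pattern repeats as AAB (period 3), so there are 2 interleaved tracks.
Stream A = 27, 64, 125, 216, 343, 512, 729, ?, 1331, 1728: the cubes 3³, 4³, 5³, ….
Stream B = 3, 7, 10, 17, 27: each term equals the sum of the previous two.
So the missing entry in stream A is 1000.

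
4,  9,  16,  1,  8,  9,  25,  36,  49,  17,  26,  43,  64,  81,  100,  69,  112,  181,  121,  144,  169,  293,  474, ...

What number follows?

Positions follow the repeating pattern AAABBB; grouping by letter gives 2 tracks.
Track A is 4, 9, 16, 25, 36, 49, 64, 81, 100, 121, 144, 169, which is consecutive squares n² from n = 2.
Track B is 1, 8, 9, 17, 26, 43, 69, 112, 181, 293, 474, which is a Fibonacci-like recurrence a_n = a_{n-1} + a_{n-2}.
Term 24 comes from track B (its 12th entry): 767.

767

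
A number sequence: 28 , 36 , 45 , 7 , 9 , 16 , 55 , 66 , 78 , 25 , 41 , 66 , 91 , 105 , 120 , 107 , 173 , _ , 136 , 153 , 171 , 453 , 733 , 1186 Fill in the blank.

280

The slot pattern repeats as AAABBB (period 6), so there are 2 interleaved tracks.
Track A = 28, 36, 45, 55, 66, 78, 91, 105, 120, 136, 153, 171: triangular numbers starting at T_7.
Track B = 7, 9, 16, 25, 41, 66, 107, 173, ?, 453, 733, 1186: Fibonacci-style (each term is the sum of the two before it).
So the missing entry in track B is 280.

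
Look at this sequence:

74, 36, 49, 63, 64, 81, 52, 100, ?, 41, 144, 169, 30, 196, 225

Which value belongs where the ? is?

Positions follow the repeating pattern ABB; grouping by letter gives 2 tracks.
Track A is 74, 63, 52, 41, 30, which is subtracting 11 each time.
Track B is 36, 49, 64, 81, 100, ?, 144, 169, 196, 225, which is consecutive squares n² from n = 6.
The gap is track B's term 6; the rule gives 121.

121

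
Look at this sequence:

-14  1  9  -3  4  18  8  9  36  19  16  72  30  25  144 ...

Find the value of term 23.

The terms cycle through 3 interleaved subsequences.
Track A: -14, -3, 8, 19, 30 (arithmetic with common difference +11).
Track B: 1, 4, 9, 16, 25 (consecutive squares n² from n = 1).
Track C: 9, 18, 36, 72, 144 (geometric, ×2 each step).
Position 23 → track B, term 8 = 64.

64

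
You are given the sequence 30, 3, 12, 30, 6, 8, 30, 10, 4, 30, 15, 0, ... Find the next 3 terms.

30, 21, -4

Read the sequence 3 terms at a time; column i is its own pattern.
Stream A: 30, 30, 30, 30 — always 30.
Stream B: 3, 6, 10, 15 — triangular numbers starting at T_2.
Stream C: 12, 8, 4, 0 — linear: a_n = 16 − 4·n.
The 13th slot belongs to stream A; its 5th term is 30.
Position 14 → stream B, term 5 = 21.
The 15th slot belongs to stream C; its 5th term is -4.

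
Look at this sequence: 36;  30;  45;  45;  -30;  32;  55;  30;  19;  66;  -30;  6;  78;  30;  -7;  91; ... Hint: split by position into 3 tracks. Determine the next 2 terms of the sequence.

-30, -20

The terms cycle through 3 interleaved subsequences.
Stream A = 36, 45, 55, 66, 78, 91: triangular numbers starting at T_8.
Stream B = 30, -30, 30, -30, 30: the oscillation 30·(−1)^(n+1).
Stream C = 45, 32, 19, 6, -7: linear: a_n = 58 − 13·n.
Term 17 comes from stream B (its 6th entry): -30.
Position 18 falls in stream C as its term 6, giving -20.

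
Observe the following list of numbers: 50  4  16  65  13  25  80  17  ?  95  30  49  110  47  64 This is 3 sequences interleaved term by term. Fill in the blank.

36

Split by position mod 3: positions 1, 4, 7, … form one track, and each other residue class forms its own.
Subsequence A: 50, 65, 80, 95, 110. Arithmetic with common difference +15.
Subsequence B: 4, 13, 17, 30, 47. Fibonacci-style (each term is the sum of the two before it).
Subsequence C: 16, 25, ?, 49, 64. Perfect squares starting at 4².
So the missing entry in subsequence C is 36.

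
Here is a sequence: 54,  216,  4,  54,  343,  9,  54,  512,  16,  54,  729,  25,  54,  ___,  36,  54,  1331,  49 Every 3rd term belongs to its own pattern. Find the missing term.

1000

Split by position mod 3: positions 1, 4, 7, … form one track, and each other residue class forms its own.
Stream A: 54, 54, 54, 54, 54, 54 — the constant sequence 54.
Stream B: 216, 343, 512, 729, ?, 1331 — the cubes 6³, 7³, 8³, ….
Stream C: 4, 9, 16, 25, 36, 49 — consecutive squares n² from n = 2.
Stream B's pattern makes the blank 1000.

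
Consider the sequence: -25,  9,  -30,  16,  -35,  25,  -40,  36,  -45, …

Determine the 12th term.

Odd-indexed and even-indexed terms follow separate rules.
Track A: -25, -30, -35, -40, -45. Linear: a_n = -20 − 5·n.
Track B: 9, 16, 25, 36. Perfect squares starting at 3².
Position 12 falls in track B as its term 6, giving 64.

64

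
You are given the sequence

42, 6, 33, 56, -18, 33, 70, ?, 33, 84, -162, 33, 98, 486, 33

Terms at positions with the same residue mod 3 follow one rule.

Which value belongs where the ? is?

54

Split by position mod 3: positions 1, 4, 7, … form one track, and each other residue class forms its own.
Track A: 42, 56, 70, 84, 98 — arithmetic, step +14.
Track B: 6, -18, ?, -162, 486 — geometric, ×-3 each step.
Track C: 33, 33, 33, 33, 33 — always 33.
The gap is track B's term 3; the rule gives 54.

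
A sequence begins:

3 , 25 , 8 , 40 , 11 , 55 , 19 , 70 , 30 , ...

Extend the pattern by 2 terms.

Taking every 2nd term gives 2 separate tracks.
Track A: 3, 8, 11, 19, 30 — each term equals the sum of the previous two.
Track B: 25, 40, 55, 70 — arithmetic with common difference +15.
Term 10 comes from track B (its 5th entry): 85.
Position 11 → track A, term 6 = 49.

85, 49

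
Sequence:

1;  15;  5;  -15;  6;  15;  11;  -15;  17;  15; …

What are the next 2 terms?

28, -15

Odd-indexed and even-indexed terms follow separate rules.
Track A: 1, 5, 6, 11, 17 (a Fibonacci-like recurrence a_n = a_{n-1} + a_{n-2}).
Track B: 15, -15, 15, -15, 15 (alternating ±15).
Position 11 falls in track A as its term 6, giving 28.
Position 12 → track B, term 6 = -15.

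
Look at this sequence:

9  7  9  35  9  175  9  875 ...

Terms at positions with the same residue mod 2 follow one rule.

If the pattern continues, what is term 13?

The terms cycle through 2 interleaved subsequences.
Subsequence A: 9, 9, 9, 9. The constant sequence 9.
Subsequence B: 7, 35, 175, 875. A geometric progression (common ratio 5).
The 13th slot belongs to subsequence A; its 7th term is 9.

9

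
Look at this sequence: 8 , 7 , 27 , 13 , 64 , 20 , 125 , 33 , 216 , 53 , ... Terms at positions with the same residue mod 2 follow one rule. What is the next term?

The terms cycle through 2 interleaved subsequences.
Track A: 8, 27, 64, 125, 216 — the cubes 2³, 3³, 4³, ….
Track B: 7, 13, 20, 33, 53 — each term equals the sum of the previous two.
Term 11 comes from track A (its 6th entry): 343.

343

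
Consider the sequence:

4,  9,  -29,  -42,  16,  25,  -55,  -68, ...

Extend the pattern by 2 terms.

The slot pattern repeats as AABB (period 4), so there are 2 interleaved tracks.
Stream A: 4, 9, 16, 25. Perfect squares starting at 2².
Stream B: -29, -42, -55, -68. Arithmetic with common difference −13.
Term 9 comes from stream A (its 5th entry): 36.
Position 10 → stream A, term 6 = 49.

36, 49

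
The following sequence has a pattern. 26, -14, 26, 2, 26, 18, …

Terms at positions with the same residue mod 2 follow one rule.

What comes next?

The terms cycle through 2 interleaved subsequences.
Track A: 26, 26, 26 — always 26.
Track B: -14, 2, 18 — linear: a_n = -30 + 16·n.
Term 7 comes from track A (its 4th entry): 26.

26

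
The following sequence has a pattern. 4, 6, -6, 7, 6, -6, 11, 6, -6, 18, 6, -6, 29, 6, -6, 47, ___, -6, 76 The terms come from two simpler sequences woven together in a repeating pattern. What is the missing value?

Reading positions in blocks of 3 reveals the pattern ABB — 2 tracks woven together.
Subsequence A: 4, 7, 11, 18, 29, 47, 76 (a Fibonacci-like recurrence a_n = a_{n-1} + a_{n-2}).
Subsequence B: 6, -6, 6, -6, 6, -6, 6, -6, 6, -6, ?, -6 (the oscillation 6·(−1)^(n+1)).
So the missing entry in subsequence B is 6.

6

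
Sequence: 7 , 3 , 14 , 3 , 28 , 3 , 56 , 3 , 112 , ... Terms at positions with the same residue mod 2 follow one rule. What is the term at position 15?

896

Taking every 2nd term gives 2 separate tracks.
Track A is 7, 14, 28, 56, 112, which is geometric, ×2 each step.
Track B is 3, 3, 3, 3, which is constant 3.
Term 15 comes from track A (its 8th entry): 896.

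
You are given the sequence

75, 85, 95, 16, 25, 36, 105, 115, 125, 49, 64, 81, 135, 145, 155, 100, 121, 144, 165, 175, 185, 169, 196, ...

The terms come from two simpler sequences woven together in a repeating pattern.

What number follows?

Positions follow the repeating pattern AAABBB; grouping by letter gives 2 tracks.
Track A = 75, 85, 95, 105, 115, 125, 135, 145, 155, 165, 175, 185: arithmetic with common difference +10.
Track B = 16, 25, 36, 49, 64, 81, 100, 121, 144, 169, 196: consecutive squares n² from n = 4.
Term 24 comes from track B (its 12th entry): 225.

225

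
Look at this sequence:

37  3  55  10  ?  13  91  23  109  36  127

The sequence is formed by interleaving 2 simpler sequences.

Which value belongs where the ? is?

73

Split by position mod 2 into 2 tracks.
Subsequence A: 37, 55, ?, 91, 109, 127 — arithmetic with common difference +18.
Subsequence B: 3, 10, 13, 23, 36 — Fibonacci-style (each term is the sum of the two before it).
So the missing entry in subsequence A is 73.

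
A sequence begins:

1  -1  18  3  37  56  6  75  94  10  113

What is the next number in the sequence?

Reading positions in blocks of 3 reveals the pattern ABB — 2 tracks woven together.
Stream A: 1, 3, 6, 10 (triangular numbers n(n+1)/2 for n = 1, 2, …).
Stream B: -1, 18, 37, 56, 75, 94, 113 (arithmetic with common difference +19).
Position 12 → stream B, term 8 = 132.

132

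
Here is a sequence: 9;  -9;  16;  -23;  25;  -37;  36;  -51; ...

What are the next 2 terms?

Positions 1, 3, 5, … form one subsequence and positions 2, 4, 6, … form another.
Track A = 9, 16, 25, 36: consecutive squares n² from n = 3.
Track B = -9, -23, -37, -51: linear: a_n = 5 − 14·n.
Position 9 → track A, term 5 = 49.
Position 10 falls in track B as its term 5, giving -65.

49, -65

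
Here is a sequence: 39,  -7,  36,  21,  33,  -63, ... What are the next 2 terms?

30, 189

Split by position mod 2 into 2 tracks.
Track A = 39, 36, 33: subtracting 3 each time.
Track B = -7, 21, -63: geometric, ×-3 each step.
The 7th slot belongs to track A; its 4th term is 30.
The 8th slot belongs to track B; its 4th term is 189.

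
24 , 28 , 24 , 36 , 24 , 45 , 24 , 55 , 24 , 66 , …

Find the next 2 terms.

24, 78

Split by position mod 2 into 2 tracks.
Subsequence A: 24, 24, 24, 24, 24. Always 24.
Subsequence B: 28, 36, 45, 55, 66. The triangular numbers T_7, T_8, ….
Position 11 → subsequence A, term 6 = 24.
Term 12 comes from subsequence B (its 6th entry): 78.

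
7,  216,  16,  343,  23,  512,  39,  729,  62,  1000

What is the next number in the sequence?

Taking every 2nd term gives 2 separate tracks.
Subsequence A: 7, 16, 23, 39, 62 — a Fibonacci-like recurrence a_n = a_{n-1} + a_{n-2}.
Subsequence B: 216, 343, 512, 729, 1000 — consecutive cubes n³ from n = 6.
Position 11 falls in subsequence A as its term 6, giving 101.

101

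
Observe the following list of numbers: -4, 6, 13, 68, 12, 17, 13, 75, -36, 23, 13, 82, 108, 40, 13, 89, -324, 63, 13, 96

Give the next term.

Split by position mod 4 into 4 tracks.
Track A is -4, 12, -36, 108, -324, which is geometric with ratio -3.
Track B is 6, 17, 23, 40, 63, which is a Fibonacci-like recurrence a_n = a_{n-1} + a_{n-2}.
Track C is 13, 13, 13, 13, 13, which is constant 13.
Track D is 68, 75, 82, 89, 96, which is arithmetic with common difference +7.
Position 21 → track A, term 6 = 972.

972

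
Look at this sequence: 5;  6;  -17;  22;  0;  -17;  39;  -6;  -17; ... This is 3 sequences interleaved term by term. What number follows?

Split by position mod 3 into 3 tracks.
Track A = 5, 22, 39: adding 17 each time.
Track B = 6, 0, -6: arithmetic, step −6.
Track C = -17, -17, -17: always -17.
Position 10 falls in track A as its term 4, giving 56.

56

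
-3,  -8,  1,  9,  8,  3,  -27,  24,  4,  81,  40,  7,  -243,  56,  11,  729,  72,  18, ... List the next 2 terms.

-2187, 88

Taking every 3rd term gives 3 separate tracks.
Track A = -3, 9, -27, 81, -243, 729: a geometric progression (common ratio -3).
Track B = -8, 8, 24, 40, 56, 72: arithmetic, step +16.
Track C = 1, 3, 4, 7, 11, 18: Fibonacci-style (each term is the sum of the two before it).
Position 19 → track A, term 7 = -2187.
Term 20 comes from track B (its 7th entry): 88.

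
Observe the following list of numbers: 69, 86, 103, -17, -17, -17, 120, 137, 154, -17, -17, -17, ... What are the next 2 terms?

171, 188

The slot pattern repeats as AAABBB (period 6), so there are 2 interleaved tracks.
Track A: 69, 86, 103, 120, 137, 154 — arithmetic, step +17.
Track B: -17, -17, -17, -17, -17, -17 — constant -17.
Term 13 comes from track A (its 7th entry): 171.
The 14th slot belongs to track A; its 8th term is 188.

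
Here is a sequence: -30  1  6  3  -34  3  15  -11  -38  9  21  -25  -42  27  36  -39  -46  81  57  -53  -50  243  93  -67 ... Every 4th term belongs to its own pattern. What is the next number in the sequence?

Read the sequence 4 terms at a time; column i is its own pattern.
Stream A: -30, -34, -38, -42, -46, -50 (linear: a_n = -26 − 4·n).
Stream B: 1, 3, 9, 27, 81, 243 (powers of 3).
Stream C: 6, 15, 21, 36, 57, 93 (a Fibonacci-like recurrence a_n = a_{n-1} + a_{n-2}).
Stream D: 3, -11, -25, -39, -53, -67 (arithmetic with common difference −14).
The 25th slot belongs to stream A; its 7th term is -54.

-54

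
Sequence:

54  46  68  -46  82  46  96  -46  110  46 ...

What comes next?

124

Odd-indexed and even-indexed terms follow separate rules.
Stream A is 54, 68, 82, 96, 110, which is arithmetic with common difference +14.
Stream B is 46, -46, 46, -46, 46, which is oscillating between 46 and -46.
Position 11 → stream A, term 6 = 124.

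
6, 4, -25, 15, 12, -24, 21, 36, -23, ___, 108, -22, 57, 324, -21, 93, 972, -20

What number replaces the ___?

Taking every 3rd term gives 3 separate tracks.
Stream A is 6, 15, 21, ?, 57, 93, which is each term equals the sum of the previous two.
Stream B is 4, 12, 36, 108, 324, 972, which is multiplying by 3 each time.
Stream C is -25, -24, -23, -22, -21, -20, which is adding 1 each time.
Stream A's pattern makes the blank 36.

36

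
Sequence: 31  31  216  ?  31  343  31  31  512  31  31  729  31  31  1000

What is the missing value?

Reading positions in blocks of 3 reveals the pattern AAB — 2 tracks woven together.
Subsequence A: 31, 31, ?, 31, 31, 31, 31, 31, 31, 31 (the constant sequence 31).
Subsequence B: 216, 343, 512, 729, 1000 (the cubes 6³, 7³, 8³, …).
The gap is subsequence A's term 3; the rule gives 31.

31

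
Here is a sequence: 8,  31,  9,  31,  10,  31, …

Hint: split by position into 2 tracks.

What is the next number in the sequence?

Split by position mod 2 into 2 tracks.
Stream A: 8, 9, 10 (adding 1 each time).
Stream B: 31, 31, 31 (the constant sequence 31).
Position 7 → stream A, term 4 = 11.

11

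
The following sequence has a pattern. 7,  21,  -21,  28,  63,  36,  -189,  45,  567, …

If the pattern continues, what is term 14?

78

The terms cycle through 2 interleaved subsequences.
Track A: 7, -21, 63, -189, 567 (a geometric progression (common ratio -3)).
Track B: 21, 28, 36, 45 (triangular numbers n(n+1)/2 for n = 6, 7, …).
Position 14 → track B, term 7 = 78.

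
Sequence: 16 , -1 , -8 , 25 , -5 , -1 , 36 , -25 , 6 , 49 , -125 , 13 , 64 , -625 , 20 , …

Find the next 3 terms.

Split by position mod 3 into 3 tracks.
Track A: 16, 25, 36, 49, 64 — the squares 4², 5², 6², ….
Track B: -1, -5, -25, -125, -625 — geometric with ratio 5.
Track C: -8, -1, 6, 13, 20 — arithmetic with common difference +7.
Position 16 falls in track A as its term 6, giving 81.
Position 17 → track B, term 6 = -3125.
Position 18 → track C, term 6 = 27.

81, -3125, 27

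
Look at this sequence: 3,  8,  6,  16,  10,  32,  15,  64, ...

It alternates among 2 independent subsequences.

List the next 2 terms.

Taking every 2nd term gives 2 separate tracks.
Stream A: 3, 6, 10, 15 (triangular numbers n(n+1)/2 for n = 2, 3, …).
Stream B: 8, 16, 32, 64 (powers of 2).
Position 9 → stream A, term 5 = 21.
Position 10 → stream B, term 5 = 128.

21, 128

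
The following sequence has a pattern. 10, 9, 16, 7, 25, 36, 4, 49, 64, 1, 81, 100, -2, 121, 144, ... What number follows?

-5

Positions follow the repeating pattern ABB; grouping by letter gives 2 tracks.
Subsequence A: 10, 7, 4, 1, -2 — linear: a_n = 13 − 3·n.
Subsequence B: 9, 16, 25, 36, 49, 64, 81, 100, 121, 144 — perfect squares starting at 3².
The 16th slot belongs to subsequence A; its 6th term is -5.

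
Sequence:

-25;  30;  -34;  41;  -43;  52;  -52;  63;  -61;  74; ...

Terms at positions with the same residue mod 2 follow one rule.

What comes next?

Positions 1, 3, 5, … form one subsequence and positions 2, 4, 6, … form another.
Stream A = -25, -34, -43, -52, -61: subtracting 9 each time.
Stream B = 30, 41, 52, 63, 74: arithmetic with common difference +11.
The 11th slot belongs to stream A; its 6th term is -70.

-70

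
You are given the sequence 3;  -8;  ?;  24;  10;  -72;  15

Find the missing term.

6

Positions 1, 3, 5, … form one subsequence and positions 2, 4, 6, … form another.
Track A: 3, ?, 10, 15. Triangular numbers n(n+1)/2 for n = 2, 3, ….
Track B: -8, 24, -72. A geometric progression (common ratio -3).
The gap is track A's term 2; the rule gives 6.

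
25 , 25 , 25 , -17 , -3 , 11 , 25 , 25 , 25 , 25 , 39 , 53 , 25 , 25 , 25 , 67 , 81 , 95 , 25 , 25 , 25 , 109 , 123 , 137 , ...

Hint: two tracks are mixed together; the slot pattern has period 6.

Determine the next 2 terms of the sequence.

25, 25

The slot pattern repeats as AAABBB (period 6), so there are 2 interleaved tracks.
Track A: 25, 25, 25, 25, 25, 25, 25, 25, 25, 25, 25, 25. The constant sequence 25.
Track B: -17, -3, 11, 25, 39, 53, 67, 81, 95, 109, 123, 137. Linear: a_n = -31 + 14·n.
Position 25 falls in track A as its term 13, giving 25.
Term 26 comes from track A (its 14th entry): 25.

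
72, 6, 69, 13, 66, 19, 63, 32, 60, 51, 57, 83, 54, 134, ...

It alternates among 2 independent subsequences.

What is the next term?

51

The terms cycle through 2 interleaved subsequences.
Stream A: 72, 69, 66, 63, 60, 57, 54 — arithmetic with common difference −3.
Stream B: 6, 13, 19, 32, 51, 83, 134 — a Fibonacci-like recurrence a_n = a_{n-1} + a_{n-2}.
The 15th slot belongs to stream A; its 8th term is 51.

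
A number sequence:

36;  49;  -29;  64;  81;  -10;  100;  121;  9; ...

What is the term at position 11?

Positions follow the repeating pattern AAB; grouping by letter gives 2 tracks.
Track A is 36, 49, 64, 81, 100, 121, which is perfect squares starting at 6².
Track B is -29, -10, 9, which is arithmetic with common difference +19.
Position 11 → track A, term 8 = 169.

169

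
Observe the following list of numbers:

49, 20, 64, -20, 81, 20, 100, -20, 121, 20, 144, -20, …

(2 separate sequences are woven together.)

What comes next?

Taking every 2nd term gives 2 separate tracks.
Track A: 49, 64, 81, 100, 121, 144 — consecutive squares n² from n = 7.
Track B: 20, -20, 20, -20, 20, -20 — alternating ±20.
Term 13 comes from track A (its 7th entry): 169.

169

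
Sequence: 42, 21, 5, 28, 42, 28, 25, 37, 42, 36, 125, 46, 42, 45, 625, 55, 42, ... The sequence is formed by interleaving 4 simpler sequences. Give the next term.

Taking every 4th term gives 4 separate tracks.
Stream A: 42, 42, 42, 42, 42 — always 42.
Stream B: 21, 28, 36, 45 — triangular numbers starting at T_6.
Stream C: 5, 25, 125, 625 — geometric, ×5 each step.
Stream D: 28, 37, 46, 55 — linear: a_n = 19 + 9·n.
Position 18 → stream B, term 5 = 55.

55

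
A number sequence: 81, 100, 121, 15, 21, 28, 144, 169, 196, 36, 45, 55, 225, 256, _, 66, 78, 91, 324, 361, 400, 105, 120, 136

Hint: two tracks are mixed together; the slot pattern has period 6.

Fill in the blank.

289

Reading positions in blocks of 6 reveals the pattern AAABBB — 2 tracks woven together.
Track A is 81, 100, 121, 144, 169, 196, 225, 256, ?, 324, 361, 400, which is the squares 9², 10², 11², ….
Track B is 15, 21, 28, 36, 45, 55, 66, 78, 91, 105, 120, 136, which is triangular numbers n(n+1)/2 for n = 5, 6, ….
So the missing entry in track A is 289.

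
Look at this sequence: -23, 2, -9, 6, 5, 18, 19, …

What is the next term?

Split by position mod 2 into 2 tracks.
Stream A is -23, -9, 5, 19, which is arithmetic with common difference +14.
Stream B is 2, 6, 18, which is multiplying by 3 each time.
Position 8 falls in stream B as its term 4, giving 54.

54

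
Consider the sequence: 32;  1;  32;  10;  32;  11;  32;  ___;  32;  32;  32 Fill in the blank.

21

Positions 1, 3, 5, … form one subsequence and positions 2, 4, 6, … form another.
Track A: 32, 32, 32, 32, 32, 32 (constant 32).
Track B: 1, 10, 11, ?, 32 (Fibonacci-style (each term is the sum of the two before it)).
Track B's pattern makes the blank 21.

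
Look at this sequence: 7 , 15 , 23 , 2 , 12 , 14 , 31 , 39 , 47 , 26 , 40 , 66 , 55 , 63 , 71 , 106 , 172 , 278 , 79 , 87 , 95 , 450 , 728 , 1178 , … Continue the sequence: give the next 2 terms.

Positions follow the repeating pattern AAABBB; grouping by letter gives 2 tracks.
Subsequence A: 7, 15, 23, 31, 39, 47, 55, 63, 71, 79, 87, 95. Linear: a_n = -1 + 8·n.
Subsequence B: 2, 12, 14, 26, 40, 66, 106, 172, 278, 450, 728, 1178. Fibonacci-style (each term is the sum of the two before it).
Term 25 comes from subsequence A (its 13th entry): 103.
The 26th slot belongs to subsequence A; its 14th term is 111.

103, 111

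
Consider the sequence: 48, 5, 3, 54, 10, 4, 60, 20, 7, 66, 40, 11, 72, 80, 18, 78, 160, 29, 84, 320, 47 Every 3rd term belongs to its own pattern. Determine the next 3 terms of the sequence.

90, 640, 76

Taking every 3rd term gives 3 separate tracks.
Stream A: 48, 54, 60, 66, 72, 78, 84 (linear: a_n = 42 + 6·n).
Stream B: 5, 10, 20, 40, 80, 160, 320 (geometric, ×2 each step).
Stream C: 3, 4, 7, 11, 18, 29, 47 (each term equals the sum of the previous two).
Position 22 falls in stream A as its term 8, giving 90.
Position 23 falls in stream B as its term 8, giving 640.
Position 24 → stream C, term 8 = 76.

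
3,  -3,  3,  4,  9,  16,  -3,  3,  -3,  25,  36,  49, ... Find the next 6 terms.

Positions follow the repeating pattern AAABBB; grouping by letter gives 2 tracks.
Stream A = 3, -3, 3, -3, 3, -3: alternating ±3.
Stream B = 4, 9, 16, 25, 36, 49: perfect squares starting at 2².
Position 13 → stream A, term 7 = 3.
Position 14 → stream A, term 8 = -3.
The 15th slot belongs to stream A; its 9th term is 3.
Term 16 comes from stream B (its 7th entry): 64.
The 17th slot belongs to stream B; its 8th term is 81.
Position 18 → stream B, term 9 = 100.

3, -3, 3, 64, 81, 100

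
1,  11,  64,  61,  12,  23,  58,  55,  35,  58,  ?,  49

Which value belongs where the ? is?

52

Positions follow the repeating pattern AABB; grouping by letter gives 2 tracks.
Track A: 1, 11, 12, 23, 35, 58 (Fibonacci-style (each term is the sum of the two before it)).
Track B: 64, 61, 58, 55, ?, 49 (arithmetic with common difference −3).
Filling track B at index 5 by its rule yields 52.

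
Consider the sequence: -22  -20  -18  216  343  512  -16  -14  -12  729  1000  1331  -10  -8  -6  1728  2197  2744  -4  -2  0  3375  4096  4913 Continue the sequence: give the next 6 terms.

2, 4, 6, 5832, 6859, 8000

The slot pattern repeats as AAABBB (period 6), so there are 2 interleaved tracks.
Subsequence A: -22, -20, -18, -16, -14, -12, -10, -8, -6, -4, -2, 0 (arithmetic, step +2).
Subsequence B: 216, 343, 512, 729, 1000, 1331, 1728, 2197, 2744, 3375, 4096, 4913 (perfect cubes starting at 6³).
Position 25 → subsequence A, term 13 = 2.
Term 26 comes from subsequence A (its 14th entry): 4.
The 27th slot belongs to subsequence A; its 15th term is 6.
Position 28 falls in subsequence B as its term 13, giving 5832.
Position 29 falls in subsequence B as its term 14, giving 6859.
Term 30 comes from subsequence B (its 15th entry): 8000.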